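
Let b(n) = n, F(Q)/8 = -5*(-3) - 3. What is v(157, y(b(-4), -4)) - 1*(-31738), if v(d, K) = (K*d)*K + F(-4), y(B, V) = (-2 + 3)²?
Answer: 31991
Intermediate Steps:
F(Q) = 96 (F(Q) = 8*(-5*(-3) - 3) = 8*(15 - 3) = 8*12 = 96)
y(B, V) = 1 (y(B, V) = 1² = 1)
v(d, K) = 96 + d*K² (v(d, K) = (K*d)*K + 96 = d*K² + 96 = 96 + d*K²)
v(157, y(b(-4), -4)) - 1*(-31738) = (96 + 157*1²) - 1*(-31738) = (96 + 157*1) + 31738 = (96 + 157) + 31738 = 253 + 31738 = 31991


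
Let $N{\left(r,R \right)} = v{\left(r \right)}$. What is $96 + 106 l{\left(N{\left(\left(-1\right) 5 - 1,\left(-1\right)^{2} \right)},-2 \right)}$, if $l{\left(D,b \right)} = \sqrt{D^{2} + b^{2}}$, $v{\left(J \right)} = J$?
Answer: $96 + 212 \sqrt{10} \approx 766.4$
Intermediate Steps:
$N{\left(r,R \right)} = r$
$96 + 106 l{\left(N{\left(\left(-1\right) 5 - 1,\left(-1\right)^{2} \right)},-2 \right)} = 96 + 106 \sqrt{\left(\left(-1\right) 5 - 1\right)^{2} + \left(-2\right)^{2}} = 96 + 106 \sqrt{\left(-5 - 1\right)^{2} + 4} = 96 + 106 \sqrt{\left(-6\right)^{2} + 4} = 96 + 106 \sqrt{36 + 4} = 96 + 106 \sqrt{40} = 96 + 106 \cdot 2 \sqrt{10} = 96 + 212 \sqrt{10}$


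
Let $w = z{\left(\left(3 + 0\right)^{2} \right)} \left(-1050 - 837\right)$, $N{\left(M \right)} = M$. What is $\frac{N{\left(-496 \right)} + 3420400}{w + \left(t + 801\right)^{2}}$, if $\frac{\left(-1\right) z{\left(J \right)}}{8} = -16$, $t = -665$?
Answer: $- \frac{53436}{3485} \approx -15.333$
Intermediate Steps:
$z{\left(J \right)} = 128$ ($z{\left(J \right)} = \left(-8\right) \left(-16\right) = 128$)
$w = -241536$ ($w = 128 \left(-1050 - 837\right) = 128 \left(-1887\right) = -241536$)
$\frac{N{\left(-496 \right)} + 3420400}{w + \left(t + 801\right)^{2}} = \frac{-496 + 3420400}{-241536 + \left(-665 + 801\right)^{2}} = \frac{3419904}{-241536 + 136^{2}} = \frac{3419904}{-241536 + 18496} = \frac{3419904}{-223040} = 3419904 \left(- \frac{1}{223040}\right) = - \frac{53436}{3485}$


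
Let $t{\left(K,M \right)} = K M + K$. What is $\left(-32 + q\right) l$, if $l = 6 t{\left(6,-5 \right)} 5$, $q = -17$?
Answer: $35280$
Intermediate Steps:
$t{\left(K,M \right)} = K + K M$
$l = -720$ ($l = 6 \cdot 6 \left(1 - 5\right) 5 = 6 \cdot 6 \left(-4\right) 5 = 6 \left(-24\right) 5 = \left(-144\right) 5 = -720$)
$\left(-32 + q\right) l = \left(-32 - 17\right) \left(-720\right) = \left(-49\right) \left(-720\right) = 35280$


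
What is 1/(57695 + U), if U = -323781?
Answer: -1/266086 ≈ -3.7582e-6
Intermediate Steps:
1/(57695 + U) = 1/(57695 - 323781) = 1/(-266086) = -1/266086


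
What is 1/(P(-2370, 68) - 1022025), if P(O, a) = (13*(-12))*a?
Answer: -1/1032633 ≈ -9.6840e-7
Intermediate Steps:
P(O, a) = -156*a
1/(P(-2370, 68) - 1022025) = 1/(-156*68 - 1022025) = 1/(-10608 - 1022025) = 1/(-1032633) = -1/1032633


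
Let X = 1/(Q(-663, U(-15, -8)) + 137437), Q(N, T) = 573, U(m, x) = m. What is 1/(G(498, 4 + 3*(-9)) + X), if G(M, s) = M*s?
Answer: -138010/1580766539 ≈ -8.7306e-5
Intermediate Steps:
X = 1/138010 (X = 1/(573 + 137437) = 1/138010 ≈ 7.2458e-6)
1/(G(498, 4 + 3*(-9)) + X) = 1/(498*(4 + 3*(-9)) + 1/138010) = 1/(498*(4 - 27) + 1/138010) = 1/(498*(-23) + 1/138010) = 1/(-11454 + 1/138010) = 1/(-1580766539/138010) = -138010/1580766539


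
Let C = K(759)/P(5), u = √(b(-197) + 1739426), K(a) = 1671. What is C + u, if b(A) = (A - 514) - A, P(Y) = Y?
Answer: 1671/5 + 28*√2218 ≈ 1652.9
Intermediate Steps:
b(A) = -514 (b(A) = (-514 + A) - A = -514)
u = 28*√2218 (u = √(-514 + 1739426) = √1738912 = 28*√2218 ≈ 1318.7)
C = 1671/5 ≈ 334.20
C + u = 1671/5 + 28*√2218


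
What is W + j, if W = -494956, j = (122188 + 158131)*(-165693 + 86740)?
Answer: -22132520963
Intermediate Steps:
j = -22132026007 (j = 280319*(-78953) = -22132026007)
W + j = -494956 - 22132026007 = -22132520963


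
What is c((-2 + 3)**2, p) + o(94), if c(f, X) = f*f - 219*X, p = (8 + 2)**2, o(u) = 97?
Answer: -21802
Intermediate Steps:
p = 100 (p = 10**2 = 100)
c(f, X) = f**2 - 219*X
c((-2 + 3)**2, p) + o(94) = (((-2 + 3)**2)**2 - 219*100) + 97 = ((1**2)**2 - 21900) + 97 = (1**2 - 21900) + 97 = (1 - 21900) + 97 = -21899 + 97 = -21802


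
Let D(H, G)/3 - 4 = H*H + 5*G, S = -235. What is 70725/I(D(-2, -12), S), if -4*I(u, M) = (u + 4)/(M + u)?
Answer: -27653475/38 ≈ -7.2772e+5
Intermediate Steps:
D(H, G) = 12 + 3*H² + 15*G (D(H, G) = 12 + 3*(H*H + 5*G) = 12 + 3*(H² + 5*G) = 12 + (3*H² + 15*G) = 12 + 3*H² + 15*G)
I(u, M) = -(4 + u)/(4*(M + u)) (I(u, M) = -(u + 4)/(4*(M + u)) = -(4 + u)/(4*(M + u)))
70725/I(D(-2, -12), S) = 70725/(((-1 - (12 + 3*(-2)² + 15*(-12))/4)/(-235 + (12 + 3*(-2)² + 15*(-12))))) = 70725/(((-1 - (12 + 3*4 - 180)/4)/(-235 + (12 + 3*4 - 180)))) = 70725/(((-1 - (12 + 12 - 180)/4)/(-235 + (12 + 12 - 180)))) = 70725/(((-1 - ¼*(-156))/(-235 - 156))) = 70725/(((-1 + 39)/(-391))) = 70725/((-1/391*38)) = 70725/(-38/391) = 70725*(-391/38) = -27653475/38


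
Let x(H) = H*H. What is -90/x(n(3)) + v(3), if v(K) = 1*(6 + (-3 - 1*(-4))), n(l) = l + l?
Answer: 9/2 ≈ 4.5000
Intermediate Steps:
n(l) = 2*l
x(H) = H**2
v(K) = 7 (v(K) = 1*(6 + (-3 + 4)) = 1*(6 + 1) = 1*7 = 7)
-90/x(n(3)) + v(3) = -90/((2*3)**2) + 7 = -90/(6**2) + 7 = -90/36 + 7 = -90*1/36 + 7 = -5/2 + 7 = 9/2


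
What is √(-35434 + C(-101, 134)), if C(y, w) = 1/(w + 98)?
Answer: I*√476799846/116 ≈ 188.24*I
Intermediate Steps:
C(y, w) = 1/(98 + w)
√(-35434 + C(-101, 134)) = √(-35434 + 1/(98 + 134)) = √(-35434 + 1/232) = √(-8220687/232) = I*√476799846/116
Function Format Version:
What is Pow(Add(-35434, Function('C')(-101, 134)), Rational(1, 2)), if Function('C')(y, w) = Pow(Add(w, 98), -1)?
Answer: Mul(Rational(1, 116), I, Pow(476799846, Rational(1, 2))) ≈ Mul(188.24, I)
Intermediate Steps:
Function('C')(y, w) = Pow(Add(98, w), -1)
Pow(Add(-35434, Function('C')(-101, 134)), Rational(1, 2)) = Pow(Add(-35434, Pow(Add(98, 134), -1)), Rational(1, 2)) = Pow(Add(-35434, Pow(232, -1)), Rational(1, 2)) = Pow(Add(-35434, Rational(1, 232)), Rational(1, 2)) = Pow(Rational(-8220687, 232), Rational(1, 2)) = Mul(Rational(1, 116), I, Pow(476799846, Rational(1, 2)))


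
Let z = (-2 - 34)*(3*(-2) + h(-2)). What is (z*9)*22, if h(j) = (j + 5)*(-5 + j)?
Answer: 192456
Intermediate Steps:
h(j) = (-5 + j)*(5 + j) (h(j) = (5 + j)*(-5 + j) = (-5 + j)*(5 + j))
z = 972 (z = (-2 - 34)*(3*(-2) + (-25 + (-2)²)) = -36*(-6 + (-25 + 4)) = -36*(-6 - 21) = -36*(-27) = 972)
(z*9)*22 = (972*9)*22 = 8748*22 = 192456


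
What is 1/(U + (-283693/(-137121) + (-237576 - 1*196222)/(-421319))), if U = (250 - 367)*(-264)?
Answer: 57771682599/1784630740184537 ≈ 3.2372e-5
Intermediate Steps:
U = 30888 (U = -117*(-264) = 30888)
1/(U + (-283693/(-137121) + (-237576 - 1*196222)/(-421319))) = 1/(30888 + (-283693/(-137121) + (-237576 - 1*196222)/(-421319))) = 1/(30888 + (-283693*(-1/137121) + (-237576 - 196222)*(-1/421319))) = 1/(30888 + (283693/137121 - 433798*(-1/421319))) = 1/(30888 + (283693/137121 + 433798/421319)) = 1/(30888 + 179008066625/57771682599) = 1/(1784630740184537/57771682599) = 57771682599/1784630740184537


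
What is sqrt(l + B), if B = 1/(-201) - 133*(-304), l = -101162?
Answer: I*sqrt(2453552931)/201 ≈ 246.43*I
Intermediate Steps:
B = 8126831/201 (B = -1/201 + 40432 = 8126831/201 ≈ 40432.)
sqrt(l + B) = sqrt(-101162 + 8126831/201) = sqrt(-12206731/201) = I*sqrt(2453552931)/201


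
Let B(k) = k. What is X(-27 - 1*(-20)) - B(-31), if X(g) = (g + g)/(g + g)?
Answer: 32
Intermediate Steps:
X(g) = 1 (X(g) = (2*g)/((2*g)) = (2*g)*(1/(2*g)) = 1)
X(-27 - 1*(-20)) - B(-31) = 1 - 1*(-31) = 1 + 31 = 32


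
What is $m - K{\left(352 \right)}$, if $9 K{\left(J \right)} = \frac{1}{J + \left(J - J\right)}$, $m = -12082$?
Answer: $- \frac{38275777}{3168} \approx -12082.0$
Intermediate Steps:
$K{\left(J \right)} = \frac{1}{9 J}$ ($K{\left(J \right)} = \frac{1}{9 \left(J + \left(J - J\right)\right)} = \frac{1}{9 \left(J + 0\right)} = \frac{1}{9 J}$)
$m - K{\left(352 \right)} = -12082 - \frac{1}{9 \cdot 352} = -12082 - \frac{1}{9} \cdot \frac{1}{352} = -12082 - \frac{1}{3168} = - \frac{38275777}{3168}$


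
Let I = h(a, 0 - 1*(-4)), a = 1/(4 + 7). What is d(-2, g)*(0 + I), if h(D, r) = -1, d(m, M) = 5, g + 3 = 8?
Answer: -5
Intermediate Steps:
g = 5 (g = -3 + 8 = 5)
a = 1/11 ≈ 0.090909
I = -1
d(-2, g)*(0 + I) = 5*(0 - 1) = 5*(-1) = -5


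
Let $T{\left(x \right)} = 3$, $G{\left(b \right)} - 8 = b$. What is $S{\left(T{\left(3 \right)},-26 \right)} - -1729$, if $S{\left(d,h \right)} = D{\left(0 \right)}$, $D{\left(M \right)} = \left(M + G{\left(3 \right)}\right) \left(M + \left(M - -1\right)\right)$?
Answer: $1740$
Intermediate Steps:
$G{\left(b \right)} = 8 + b$
$D{\left(M \right)} = \left(1 + 2 M\right) \left(11 + M\right)$ ($D{\left(M \right)} = \left(M + \left(8 + 3\right)\right) \left(M + \left(M - -1\right)\right) = \left(M + 11\right) \left(M + \left(M + 1\right)\right) = \left(11 + M\right) \left(M + \left(1 + M\right)\right) = \left(11 + M\right) \left(1 + 2 M\right) = \left(1 + 2 M\right) \left(11 + M\right)$)
$S{\left(d,h \right)} = 11$ ($S{\left(d,h \right)} = 11 + 2 \cdot 0^{2} + 23 \cdot 0 = 11 + 2 \cdot 0 + 0 = 11 + 0 + 0 = 11$)
$S{\left(T{\left(3 \right)},-26 \right)} - -1729 = 11 - -1729 = 11 + 1729 = 1740$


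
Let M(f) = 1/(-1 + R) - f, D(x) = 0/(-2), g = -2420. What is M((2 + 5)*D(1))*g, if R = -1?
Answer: 1210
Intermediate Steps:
D(x) = 0 (D(x) = 0*(-½) = 0)
M(f) = -½ - f (M(f) = 1/(-1 - 1) - f = 1/(-2) - f = -½ - f)
M((2 + 5)*D(1))*g = (-½ - (2 + 5)*0)*(-2420) = (-½ - 7*0)*(-2420) = (-½ - 1*0)*(-2420) = (-½ + 0)*(-2420) = -½*(-2420) = 1210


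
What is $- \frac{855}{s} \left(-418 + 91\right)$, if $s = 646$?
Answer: $\frac{14715}{34} \approx 432.79$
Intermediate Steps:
$- \frac{855}{s} \left(-418 + 91\right) = - \frac{855}{646} \left(-418 + 91\right) = \left(-855\right) \frac{1}{646} \left(-327\right) = \left(- \frac{45}{34}\right) \left(-327\right) = \frac{14715}{34}$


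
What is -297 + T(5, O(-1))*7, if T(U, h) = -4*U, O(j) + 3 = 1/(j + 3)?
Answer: -437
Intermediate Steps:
O(j) = -3 + 1/(3 + j) (O(j) = -3 + 1/(j + 3) = -3 + 1/(3 + j))
-297 + T(5, O(-1))*7 = -297 - 4*5*7 = -297 - 20*7 = -297 - 140 = -437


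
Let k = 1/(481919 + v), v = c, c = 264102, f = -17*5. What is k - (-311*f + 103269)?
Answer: -96761907783/746021 ≈ -1.2970e+5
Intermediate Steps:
f = -85
v = 264102
k = 1/746021 (k = 1/(481919 + 264102) = 1/746021 ≈ 1.3404e-6)
k - (-311*f + 103269) = 1/746021 - (-311*(-85) + 103269) = 1/746021 - (26435 + 103269) = 1/746021 - 1*129704 = 1/746021 - 129704 = -96761907783/746021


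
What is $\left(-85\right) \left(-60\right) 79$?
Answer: $402900$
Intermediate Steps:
$\left(-85\right) \left(-60\right) 79 = 5100 \cdot 79 = 402900$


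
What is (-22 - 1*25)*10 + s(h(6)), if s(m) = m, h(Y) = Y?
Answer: -464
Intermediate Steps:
(-22 - 1*25)*10 + s(h(6)) = (-22 - 1*25)*10 + 6 = (-22 - 25)*10 + 6 = -47*10 + 6 = -470 + 6 = -464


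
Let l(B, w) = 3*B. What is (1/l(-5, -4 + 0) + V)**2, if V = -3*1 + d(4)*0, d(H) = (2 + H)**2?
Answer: 2116/225 ≈ 9.4044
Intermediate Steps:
V = -3 (V = -3*1 + (2 + 4)**2*0 = -3 + 6**2*0 = -3 + 36*0 = -3 + 0 = -3)
(1/l(-5, -4 + 0) + V)**2 = (1/(3*(-5)) - 3)**2 = (1/(-15) - 3)**2 = (-1/15 - 3)**2 = (-46/15)**2 = 2116/225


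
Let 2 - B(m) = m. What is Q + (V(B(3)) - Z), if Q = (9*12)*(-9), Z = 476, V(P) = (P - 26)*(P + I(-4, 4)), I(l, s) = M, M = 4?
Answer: -1529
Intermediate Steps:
B(m) = 2 - m
I(l, s) = 4
V(P) = (-26 + P)*(4 + P) (V(P) = (P - 26)*(P + 4) = (-26 + P)*(4 + P))
Q = -972 (Q = 108*(-9) = -972)
Q + (V(B(3)) - Z) = -972 + ((-104 + (2 - 1*3)² - 22*(2 - 1*3)) - 1*476) = -972 + ((-104 + (2 - 3)² - 22*(2 - 3)) - 476) = -972 + ((-104 + (-1)² - 22*(-1)) - 476) = -972 + ((-104 + 1 + 22) - 476) = -972 + (-81 - 476) = -972 - 557 = -1529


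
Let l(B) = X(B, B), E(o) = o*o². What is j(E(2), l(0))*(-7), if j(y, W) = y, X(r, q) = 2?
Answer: -56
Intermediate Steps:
E(o) = o³
l(B) = 2
j(E(2), l(0))*(-7) = 2³*(-7) = 8*(-7) = -56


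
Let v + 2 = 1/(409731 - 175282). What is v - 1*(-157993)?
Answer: 37040831960/234449 ≈ 1.5799e+5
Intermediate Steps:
v = -468897/234449 (v = -2 + 1/(409731 - 175282) = -2 + 1/234449 = -468897/234449 ≈ -2.0000)
v - 1*(-157993) = -468897/234449 - 1*(-157993) = -468897/234449 + 157993 = 37040831960/234449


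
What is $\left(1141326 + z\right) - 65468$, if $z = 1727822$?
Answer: $2803680$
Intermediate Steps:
$\left(1141326 + z\right) - 65468 = \left(1141326 + 1727822\right) - 65468 = 2869148 - 65468 = 2803680$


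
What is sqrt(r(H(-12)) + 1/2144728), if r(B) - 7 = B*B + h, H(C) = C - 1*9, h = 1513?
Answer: 3*sqrt(250564497792982)/1072364 ≈ 44.283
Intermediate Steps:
H(C) = -9 + C (H(C) = C - 9 = -9 + C)
r(B) = 1520 + B**2 (r(B) = 7 + (B*B + 1513) = 7 + (B**2 + 1513) = 7 + (1513 + B**2) = 1520 + B**2)
sqrt(r(H(-12)) + 1/2144728) = sqrt((1520 + (-9 - 12)**2) + 1/2144728) = sqrt((1520 + (-21)**2) + 1/2144728) = sqrt((1520 + 441) + 1/2144728) = sqrt(1961 + 1/2144728) = sqrt(4205811609/2144728) = 3*sqrt(250564497792982)/1072364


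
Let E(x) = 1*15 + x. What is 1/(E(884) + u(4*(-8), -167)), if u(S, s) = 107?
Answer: 1/1006 ≈ 0.00099404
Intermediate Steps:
E(x) = 15 + x
1/(E(884) + u(4*(-8), -167)) = 1/((15 + 884) + 107) = 1/(899 + 107) = 1/1006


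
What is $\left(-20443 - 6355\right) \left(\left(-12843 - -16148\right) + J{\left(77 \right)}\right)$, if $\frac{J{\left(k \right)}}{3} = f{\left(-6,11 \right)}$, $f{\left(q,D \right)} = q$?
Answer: $-88085026$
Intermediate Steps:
$J{\left(k \right)} = -18$ ($J{\left(k \right)} = 3 \left(-6\right) = -18$)
$\left(-20443 - 6355\right) \left(\left(-12843 - -16148\right) + J{\left(77 \right)}\right) = \left(-20443 - 6355\right) \left(\left(-12843 - -16148\right) - 18\right) = \left(-20443 + \left(-7808 + 1453\right)\right) \left(\left(-12843 + 16148\right) - 18\right) = \left(-20443 - 6355\right) \left(3305 - 18\right) = \left(-26798\right) 3287 = -88085026$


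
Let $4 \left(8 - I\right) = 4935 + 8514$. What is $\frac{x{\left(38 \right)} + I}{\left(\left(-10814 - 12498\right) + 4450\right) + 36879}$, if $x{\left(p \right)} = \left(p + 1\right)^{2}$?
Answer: $- \frac{7333}{72068} \approx -0.10175$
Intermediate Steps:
$I = - \frac{13417}{4}$ ($I = 8 - \frac{4935 + 8514}{4} = 8 - \frac{13449}{4} = - \frac{13417}{4} \approx -3354.3$)
$x{\left(p \right)} = \left(1 + p\right)^{2}$
$\frac{x{\left(38 \right)} + I}{\left(\left(-10814 - 12498\right) + 4450\right) + 36879} = \frac{\left(1 + 38\right)^{2} - \frac{13417}{4}}{\left(\left(-10814 - 12498\right) + 4450\right) + 36879} = \frac{39^{2} - \frac{13417}{4}}{\left(-23312 + 4450\right) + 36879} = \frac{1521 - \frac{13417}{4}}{-18862 + 36879} = - \frac{7333}{4 \cdot 18017} = \left(- \frac{7333}{4}\right) \frac{1}{18017} = - \frac{7333}{72068}$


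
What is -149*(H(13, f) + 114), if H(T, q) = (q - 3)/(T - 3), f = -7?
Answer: -16837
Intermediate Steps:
H(T, q) = (-3 + q)/(-3 + T)
-149*(H(13, f) + 114) = -149*((-3 - 7)/(-3 + 13) + 114) = -149*(-10/10 + 114) = -149*((⅒)*(-10) + 114) = -149*(-1 + 114) = -149*113 = -16837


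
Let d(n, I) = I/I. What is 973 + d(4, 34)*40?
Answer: 1013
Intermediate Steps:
d(n, I) = 1
973 + d(4, 34)*40 = 973 + 1*40 = 973 + 40 = 1013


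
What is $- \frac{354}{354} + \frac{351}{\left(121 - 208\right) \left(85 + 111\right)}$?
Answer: $- \frac{5801}{5684} \approx -1.0206$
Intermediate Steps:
$- \frac{354}{354} + \frac{351}{\left(121 - 208\right) \left(85 + 111\right)} = \left(-354\right) \frac{1}{354} + \frac{351}{\left(-87\right) 196} = -1 + \frac{351}{-17052} = -1 + 351 \left(- \frac{1}{17052}\right) = -1 - \frac{117}{5684} = - \frac{5801}{5684}$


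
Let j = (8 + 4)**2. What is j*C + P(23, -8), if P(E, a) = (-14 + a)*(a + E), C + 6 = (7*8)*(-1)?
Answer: -9258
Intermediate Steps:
C = -62 (C = -6 + (7*8)*(-1) = -6 + 56*(-1) = -6 - 56 = -62)
P(E, a) = (-14 + a)*(E + a)
j = 144 (j = 12**2 = 144)
j*C + P(23, -8) = 144*(-62) + ((-8)**2 - 14*23 - 14*(-8) + 23*(-8)) = -8928 + (64 - 322 + 112 - 184) = -8928 - 330 = -9258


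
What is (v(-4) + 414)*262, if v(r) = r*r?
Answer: 112660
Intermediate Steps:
v(r) = r**2
(v(-4) + 414)*262 = ((-4)**2 + 414)*262 = (16 + 414)*262 = 430*262 = 112660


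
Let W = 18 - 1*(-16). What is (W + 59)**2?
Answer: 8649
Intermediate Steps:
W = 34 (W = 18 + 16 = 34)
(W + 59)**2 = (34 + 59)**2 = 93**2 = 8649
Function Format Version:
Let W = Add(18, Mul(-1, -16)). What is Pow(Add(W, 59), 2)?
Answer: 8649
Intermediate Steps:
W = 34 (W = Add(18, 16) = 34)
Pow(Add(W, 59), 2) = Pow(Add(34, 59), 2) = Pow(93, 2) = 8649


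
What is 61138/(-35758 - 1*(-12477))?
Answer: -61138/23281 ≈ -2.6261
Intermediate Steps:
61138/(-35758 - 1*(-12477)) = 61138/(-35758 + 12477) = 61138/(-23281) = 61138*(-1/23281) = -61138/23281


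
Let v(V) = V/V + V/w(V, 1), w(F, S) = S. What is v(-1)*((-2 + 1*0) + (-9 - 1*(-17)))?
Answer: 0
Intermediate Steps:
v(V) = 1 + V (v(V) = V/V + V/1 = 1 + V*1 = 1 + V)
v(-1)*((-2 + 1*0) + (-9 - 1*(-17))) = (1 - 1)*((-2 + 1*0) + (-9 - 1*(-17))) = 0*((-2 + 0) + (-9 + 17)) = 0*(-2 + 8) = 0*6 = 0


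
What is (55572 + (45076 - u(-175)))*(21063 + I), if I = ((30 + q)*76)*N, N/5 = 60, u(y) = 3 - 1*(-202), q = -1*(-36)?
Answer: 153262257309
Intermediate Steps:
q = 36
u(y) = 205 (u(y) = 3 + 202 = 205)
N = 300 (N = 5*60 = 300)
I = 1504800 (I = ((30 + 36)*76)*300 = (66*76)*300 = 5016*300 = 1504800)
(55572 + (45076 - u(-175)))*(21063 + I) = (55572 + (45076 - 1*205))*(21063 + 1504800) = (55572 + (45076 - 205))*1525863 = (55572 + 44871)*1525863 = 100443*1525863 = 153262257309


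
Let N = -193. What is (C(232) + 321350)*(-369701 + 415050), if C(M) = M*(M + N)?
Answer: 14983218902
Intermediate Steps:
C(M) = M*(-193 + M) (C(M) = M*(M - 193) = M*(-193 + M))
(C(232) + 321350)*(-369701 + 415050) = (232*(-193 + 232) + 321350)*(-369701 + 415050) = (232*39 + 321350)*45349 = (9048 + 321350)*45349 = 330398*45349 = 14983218902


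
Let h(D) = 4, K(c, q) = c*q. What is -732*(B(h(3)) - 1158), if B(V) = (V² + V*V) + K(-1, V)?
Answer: 827160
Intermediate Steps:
B(V) = -V + 2*V² (B(V) = (V² + V*V) - V = (V² + V²) - V = 2*V² - V = -V + 2*V²)
-732*(B(h(3)) - 1158) = -732*(4*(-1 + 2*4) - 1158) = -732*(4*(-1 + 8) - 1158) = -732*(4*7 - 1158) = -732*(28 - 1158) = -732*(-1130) = 827160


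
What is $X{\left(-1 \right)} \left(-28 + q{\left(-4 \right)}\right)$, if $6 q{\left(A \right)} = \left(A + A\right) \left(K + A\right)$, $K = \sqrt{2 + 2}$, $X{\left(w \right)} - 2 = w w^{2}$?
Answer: $- \frac{76}{3} \approx -25.333$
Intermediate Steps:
$X{\left(w \right)} = 2 + w^{3}$ ($X{\left(w \right)} = 2 + w w^{2} = 2 + w^{3}$)
$K = 2$ ($K = \sqrt{4} = 2$)
$q{\left(A \right)} = \frac{A \left(2 + A\right)}{3}$ ($q{\left(A \right)} = \frac{\left(A + A\right) \left(2 + A\right)}{6} = \frac{2 A \left(2 + A\right)}{6} = \frac{A \left(2 + A\right)}{3}$)
$X{\left(-1 \right)} \left(-28 + q{\left(-4 \right)}\right) = \left(2 + \left(-1\right)^{3}\right) \left(-28 + \frac{1}{3} \left(-4\right) \left(2 - 4\right)\right) = \left(2 - 1\right) \left(-28 + \frac{1}{3} \left(-4\right) \left(-2\right)\right) = 1 \left(-28 + \frac{8}{3}\right) = 1 \left(- \frac{76}{3}\right) = - \frac{76}{3}$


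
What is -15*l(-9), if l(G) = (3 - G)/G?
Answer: 20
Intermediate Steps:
l(G) = (3 - G)/G
-15*l(-9) = -15*(3 - 1*(-9))/(-9) = -(-5)*(3 + 9)/3 = -(-5)*12/3 = -15*(-4/3) = 20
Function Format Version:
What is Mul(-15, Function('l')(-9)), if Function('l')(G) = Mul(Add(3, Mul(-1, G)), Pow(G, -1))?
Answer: 20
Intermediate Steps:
Function('l')(G) = Mul(Pow(G, -1), Add(3, Mul(-1, G)))
Mul(-15, Function('l')(-9)) = Mul(-15, Mul(Pow(-9, -1), Add(3, Mul(-1, -9)))) = Mul(-15, Mul(Rational(-1, 9), Add(3, 9))) = Mul(-15, Mul(Rational(-1, 9), 12)) = Mul(-15, Rational(-4, 3)) = 20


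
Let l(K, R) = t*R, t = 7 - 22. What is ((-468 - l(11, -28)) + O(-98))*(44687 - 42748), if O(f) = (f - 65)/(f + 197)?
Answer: -170777425/99 ≈ -1.7250e+6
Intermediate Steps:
t = -15
l(K, R) = -15*R
O(f) = (-65 + f)/(197 + f)
((-468 - l(11, -28)) + O(-98))*(44687 - 42748) = ((-468 - (-15)*(-28)) + (-65 - 98)/(197 - 98))*(44687 - 42748) = ((-468 - 1*420) - 163/99)*1939 = ((-468 - 420) + (1/99)*(-163))*1939 = (-888 - 163/99)*1939 = -88075/99*1939 = -170777425/99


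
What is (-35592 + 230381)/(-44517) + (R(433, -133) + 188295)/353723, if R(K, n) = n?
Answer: -3185523247/828772989 ≈ -3.8437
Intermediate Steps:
(-35592 + 230381)/(-44517) + (R(433, -133) + 188295)/353723 = (-35592 + 230381)/(-44517) + (-133 + 188295)/353723 = 194789*(-1/44517) + 188162*(1/353723) = -194789/44517 + 188162/353723 = -3185523247/828772989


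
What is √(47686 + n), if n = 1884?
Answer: √49570 ≈ 222.64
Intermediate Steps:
√(47686 + n) = √(47686 + 1884) = √49570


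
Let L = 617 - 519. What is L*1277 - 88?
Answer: 125058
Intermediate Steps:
L = 98
L*1277 - 88 = 98*1277 - 88 = 125146 - 88 = 125058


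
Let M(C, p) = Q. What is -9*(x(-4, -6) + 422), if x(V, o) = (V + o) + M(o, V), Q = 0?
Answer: -3708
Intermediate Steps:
M(C, p) = 0
x(V, o) = V + o (x(V, o) = (V + o) + 0 = V + o)
-9*(x(-4, -6) + 422) = -9*((-4 - 6) + 422) = -9*(-10 + 422) = -9*412 = -3708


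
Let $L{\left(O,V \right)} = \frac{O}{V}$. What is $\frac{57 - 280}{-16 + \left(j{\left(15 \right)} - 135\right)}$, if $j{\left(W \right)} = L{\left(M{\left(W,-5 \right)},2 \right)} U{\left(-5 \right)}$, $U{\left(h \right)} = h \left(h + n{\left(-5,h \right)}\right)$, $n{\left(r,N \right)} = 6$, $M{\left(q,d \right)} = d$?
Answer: $\frac{446}{277} \approx 1.6101$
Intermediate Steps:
$U{\left(h \right)} = h \left(6 + h\right)$ ($U{\left(h \right)} = h \left(h + 6\right) = h \left(6 + h\right)$)
$j{\left(W \right)} = \frac{25}{2}$ ($j{\left(W \right)} = - \frac{5}{2} \left(- 5 \left(6 - 5\right)\right) = \left(-5\right) \frac{1}{2} \left(\left(-5\right) 1\right) = \left(- \frac{5}{2}\right) \left(-5\right) = \frac{25}{2}$)
$\frac{57 - 280}{-16 + \left(j{\left(15 \right)} - 135\right)} = \frac{57 - 280}{-16 + \left(\frac{25}{2} - 135\right)} = - \frac{223}{-16 + \left(\frac{25}{2} - 135\right)} = - \frac{223}{-16 - \frac{245}{2}} = - \frac{223}{- \frac{277}{2}} = \left(-223\right) \left(- \frac{2}{277}\right) = \frac{446}{277}$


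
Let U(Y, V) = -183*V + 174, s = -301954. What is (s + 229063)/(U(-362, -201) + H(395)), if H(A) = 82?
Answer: -72891/37039 ≈ -1.9680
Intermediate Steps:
U(Y, V) = 174 - 183*V
(s + 229063)/(U(-362, -201) + H(395)) = (-301954 + 229063)/((174 - 183*(-201)) + 82) = -72891/((174 + 36783) + 82) = -72891/(36957 + 82) = -72891/37039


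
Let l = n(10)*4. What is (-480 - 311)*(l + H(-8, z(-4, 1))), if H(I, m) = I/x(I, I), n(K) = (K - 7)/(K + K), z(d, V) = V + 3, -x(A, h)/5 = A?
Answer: -1582/5 ≈ -316.40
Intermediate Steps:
x(A, h) = -5*A
z(d, V) = 3 + V
n(K) = (-7 + K)/(2*K) (n(K) = (-7 + K)/((2*K)) = (-7 + K)*(1/(2*K)) = (-7 + K)/(2*K))
H(I, m) = -1/5 (H(I, m) = I/((-5*I)) = I*(-1/(5*I)) = -1/5)
l = 3/5 (l = ((1/2)*(-7 + 10)/10)*4 = ((1/2)*(1/10)*3)*4 = (3/20)*4 = 3/5 ≈ 0.60000)
(-480 - 311)*(l + H(-8, z(-4, 1))) = (-480 - 311)*(3/5 - 1/5) = -791*2/5 = -1582/5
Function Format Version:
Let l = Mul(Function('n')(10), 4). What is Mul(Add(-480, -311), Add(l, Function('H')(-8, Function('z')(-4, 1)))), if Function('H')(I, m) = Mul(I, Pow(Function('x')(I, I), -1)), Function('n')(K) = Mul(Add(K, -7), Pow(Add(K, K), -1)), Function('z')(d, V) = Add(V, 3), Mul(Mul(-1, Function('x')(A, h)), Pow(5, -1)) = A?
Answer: Rational(-1582, 5) ≈ -316.40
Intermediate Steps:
Function('x')(A, h) = Mul(-5, A)
Function('z')(d, V) = Add(3, V)
Function('n')(K) = Mul(Rational(1, 2), Pow(K, -1), Add(-7, K)) (Function('n')(K) = Mul(Add(-7, K), Pow(Mul(2, K), -1)) = Mul(Add(-7, K), Mul(Rational(1, 2), Pow(K, -1))) = Mul(Rational(1, 2), Pow(K, -1), Add(-7, K)))
Function('H')(I, m) = Rational(-1, 5) (Function('H')(I, m) = Mul(I, Pow(Mul(-5, I), -1)) = Mul(I, Mul(Rational(-1, 5), Pow(I, -1))) = Rational(-1, 5))
l = Rational(3, 5) (l = Mul(Mul(Rational(1, 2), Pow(10, -1), Add(-7, 10)), 4) = Mul(Mul(Rational(1, 2), Rational(1, 10), 3), 4) = Mul(Rational(3, 20), 4) = Rational(3, 5) ≈ 0.60000)
Mul(Add(-480, -311), Add(l, Function('H')(-8, Function('z')(-4, 1)))) = Mul(Add(-480, -311), Add(Rational(3, 5), Rational(-1, 5))) = Mul(-791, Rational(2, 5)) = Rational(-1582, 5)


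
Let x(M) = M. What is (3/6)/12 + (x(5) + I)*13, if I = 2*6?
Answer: 5305/24 ≈ 221.04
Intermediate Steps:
I = 12
(3/6)/12 + (x(5) + I)*13 = (3/6)/12 + (5 + 12)*13 = (3*(⅙))*(1/12) + 17*13 = (½)*(1/12) + 221 = 1/24 + 221 = 5305/24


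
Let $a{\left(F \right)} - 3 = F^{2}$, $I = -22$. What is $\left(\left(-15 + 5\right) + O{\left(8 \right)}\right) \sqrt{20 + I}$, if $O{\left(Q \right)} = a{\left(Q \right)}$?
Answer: $57 i \sqrt{2} \approx 80.61 i$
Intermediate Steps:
$a{\left(F \right)} = 3 + F^{2}$
$O{\left(Q \right)} = 3 + Q^{2}$
$\left(\left(-15 + 5\right) + O{\left(8 \right)}\right) \sqrt{20 + I} = \left(\left(-15 + 5\right) + \left(3 + 8^{2}\right)\right) \sqrt{20 - 22} = \left(-10 + \left(3 + 64\right)\right) \sqrt{-2} = \left(-10 + 67\right) i \sqrt{2} = 57 i \sqrt{2}$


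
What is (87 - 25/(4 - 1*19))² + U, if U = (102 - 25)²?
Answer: 124117/9 ≈ 13791.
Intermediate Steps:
U = 5929 (U = 77² = 5929)
(87 - 25/(4 - 1*19))² + U = (87 - 25/(4 - 1*19))² + 5929 = (87 - 25/(4 - 19))² + 5929 = (87 - 25/(-15))² + 5929 = (87 - 25*(-1/15))² + 5929 = (87 + 5/3)² + 5929 = (266/3)² + 5929 = 70756/9 + 5929 = 124117/9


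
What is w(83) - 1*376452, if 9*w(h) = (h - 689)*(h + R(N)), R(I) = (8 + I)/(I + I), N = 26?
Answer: -4967101/13 ≈ -3.8208e+5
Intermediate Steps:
R(I) = (8 + I)/(2*I) (R(I) = (8 + I)/((2*I)) = (8 + I)*(1/(2*I)) = (8 + I)/(2*I))
w(h) = (-689 + h)*(17/26 + h)/9 (w(h) = ((h - 689)*(h + (½)*(8 + 26)/26))/9 = ((-689 + h)*(h + (½)*(1/26)*34))/9 = ((-689 + h)*(h + 17/26))/9 = ((-689 + h)*(17/26 + h))/9 = (-689 + h)*(17/26 + h)/9)
w(83) - 1*376452 = (-901/18 - 17897/234*83 + (⅑)*83²) - 1*376452 = (-901/18 - 1485451/234 + (⅑)*6889) - 376452 = (-901/18 - 1485451/234 + 6889/9) - 376452 = -73225/13 - 376452 = -4967101/13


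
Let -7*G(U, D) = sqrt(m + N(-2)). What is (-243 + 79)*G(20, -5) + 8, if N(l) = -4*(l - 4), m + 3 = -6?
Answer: 8 + 164*sqrt(15)/7 ≈ 98.739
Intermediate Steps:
m = -9 (m = -3 - 6 = -9)
N(l) = 16 - 4*l (N(l) = -4*(-4 + l) = 16 - 4*l)
G(U, D) = -sqrt(15)/7 (G(U, D) = -sqrt(-9 + (16 - 4*(-2)))/7 = -sqrt(-9 + (16 + 8))/7 = -sqrt(-9 + 24)/7 = -sqrt(15)/7)
(-243 + 79)*G(20, -5) + 8 = (-243 + 79)*(-sqrt(15)/7) + 8 = -(-164)*sqrt(15)/7 + 8 = 164*sqrt(15)/7 + 8 = 8 + 164*sqrt(15)/7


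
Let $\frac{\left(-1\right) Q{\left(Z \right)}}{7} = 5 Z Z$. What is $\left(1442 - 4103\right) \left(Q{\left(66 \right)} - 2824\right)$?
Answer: $413210724$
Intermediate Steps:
$Q{\left(Z \right)} = - 35 Z^{2}$ ($Q{\left(Z \right)} = - 7 \cdot 5 Z Z = - 7 \cdot 5 Z^{2} = - 35 Z^{2}$)
$\left(1442 - 4103\right) \left(Q{\left(66 \right)} - 2824\right) = \left(1442 - 4103\right) \left(- 35 \cdot 66^{2} - 2824\right) = - 2661 \left(\left(-35\right) 4356 - 2824\right) = - 2661 \left(-152460 - 2824\right) = \left(-2661\right) \left(-155284\right) = 413210724$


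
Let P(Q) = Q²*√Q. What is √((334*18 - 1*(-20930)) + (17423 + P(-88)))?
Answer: √(44365 + 15488*I*√22) ≈ 254.45 + 142.75*I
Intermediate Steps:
P(Q) = Q^(5/2)
√((334*18 - 1*(-20930)) + (17423 + P(-88))) = √((334*18 - 1*(-20930)) + (17423 + (-88)^(5/2))) = √((6012 + 20930) + (17423 + 15488*I*√22)) = √(26942 + (17423 + 15488*I*√22)) = √(44365 + 15488*I*√22)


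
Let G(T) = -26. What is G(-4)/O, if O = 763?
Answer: -26/763 ≈ -0.034076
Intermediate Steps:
G(-4)/O = -26/763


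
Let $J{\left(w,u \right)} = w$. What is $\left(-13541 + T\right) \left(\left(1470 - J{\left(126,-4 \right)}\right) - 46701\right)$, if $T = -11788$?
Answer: $1148847453$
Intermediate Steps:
$\left(-13541 + T\right) \left(\left(1470 - J{\left(126,-4 \right)}\right) - 46701\right) = \left(-13541 - 11788\right) \left(\left(1470 - 126\right) - 46701\right) = - 25329 \left(\left(1470 - 126\right) - 46701\right) = - 25329 \left(1344 - 46701\right) = \left(-25329\right) \left(-45357\right) = 1148847453$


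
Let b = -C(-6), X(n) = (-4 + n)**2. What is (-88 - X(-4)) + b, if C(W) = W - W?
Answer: -152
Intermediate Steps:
C(W) = 0
b = 0 (b = -1*0 = 0)
(-88 - X(-4)) + b = (-88 - (-4 - 4)**2) + 0 = (-88 - 1*(-8)**2) + 0 = (-88 - 1*64) + 0 = (-88 - 64) + 0 = -152 + 0 = -152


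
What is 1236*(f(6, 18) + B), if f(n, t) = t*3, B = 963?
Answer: 1257012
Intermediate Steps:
f(n, t) = 3*t
1236*(f(6, 18) + B) = 1236*(3*18 + 963) = 1236*(54 + 963) = 1236*1017 = 1257012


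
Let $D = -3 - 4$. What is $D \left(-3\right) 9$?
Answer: $189$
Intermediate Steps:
$D = -7$
$D \left(-3\right) 9 = \left(-7\right) \left(-3\right) 9 = 21 \cdot 9 = 189$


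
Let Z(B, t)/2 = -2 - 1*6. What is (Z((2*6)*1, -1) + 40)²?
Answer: 576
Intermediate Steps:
Z(B, t) = -16 (Z(B, t) = 2*(-2 - 1*6) = 2*(-2 - 6) = 2*(-8) = -16)
(Z((2*6)*1, -1) + 40)² = (-16 + 40)² = 24² = 576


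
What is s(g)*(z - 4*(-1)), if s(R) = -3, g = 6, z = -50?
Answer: 138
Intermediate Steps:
s(g)*(z - 4*(-1)) = -3*(-50 - 4*(-1)) = -3*(-50 + 4) = -3*(-46) = 138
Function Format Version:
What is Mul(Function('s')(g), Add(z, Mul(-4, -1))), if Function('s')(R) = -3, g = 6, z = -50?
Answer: 138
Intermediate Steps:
Mul(Function('s')(g), Add(z, Mul(-4, -1))) = Mul(-3, Add(-50, Mul(-4, -1))) = Mul(-3, Add(-50, 4)) = Mul(-3, -46) = 138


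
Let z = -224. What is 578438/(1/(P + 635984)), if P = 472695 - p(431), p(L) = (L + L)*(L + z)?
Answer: 538089057310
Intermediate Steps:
p(L) = 2*L*(-224 + L) (p(L) = (L + L)*(L - 224) = (2*L)*(-224 + L) = 2*L*(-224 + L))
P = 294261 (P = 472695 - 2*431*(-224 + 431) = 472695 - 2*431*207 = 472695 - 1*178434 = 472695 - 178434 = 294261)
578438/(1/(P + 635984)) = 578438/(1/(294261 + 635984)) = 578438/(1/930245) = 578438*930245 = 538089057310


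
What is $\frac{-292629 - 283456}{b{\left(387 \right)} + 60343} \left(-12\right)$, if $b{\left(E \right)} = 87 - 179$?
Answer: $\frac{6913020}{60251} \approx 114.74$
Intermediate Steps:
$b{\left(E \right)} = -92$
$\frac{-292629 - 283456}{b{\left(387 \right)} + 60343} \left(-12\right) = \frac{-292629 - 283456}{-92 + 60343} \left(-12\right) = - \frac{576085}{60251} \left(-12\right) = \left(-576085\right) \frac{1}{60251} \left(-12\right) = \left(- \frac{576085}{60251}\right) \left(-12\right) = \frac{6913020}{60251}$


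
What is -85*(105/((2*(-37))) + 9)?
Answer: -47685/74 ≈ -644.39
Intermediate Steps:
-85*(105/((2*(-37))) + 9) = -85*(105/(-74) + 9) = -85*(105*(-1/74) + 9) = -85*(-105/74 + 9) = -85*561/74 = -47685/74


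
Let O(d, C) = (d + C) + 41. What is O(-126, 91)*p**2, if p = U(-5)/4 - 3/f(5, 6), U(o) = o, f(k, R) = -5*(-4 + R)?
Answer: 1083/200 ≈ 5.4150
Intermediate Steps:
f(k, R) = 20 - 5*R
O(d, C) = 41 + C + d (O(d, C) = (C + d) + 41 = 41 + C + d)
p = -19/20 (p = -5/4 - 3/(20 - 5*6) = -5*1/4 - 3/(20 - 30) = -5/4 - 3/(-10) = -5/4 - 3*(-1/10) = -5/4 + 3/10 = -19/20 ≈ -0.95000)
O(-126, 91)*p**2 = (41 + 91 - 126)*(-19/20)**2 = 6*(361/400) = 1083/200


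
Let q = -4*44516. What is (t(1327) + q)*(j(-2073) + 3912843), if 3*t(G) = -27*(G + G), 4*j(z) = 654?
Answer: -790231662675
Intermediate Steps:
j(z) = 327/2 (j(z) = (¼)*654 = 327/2)
t(G) = -18*G (t(G) = (-27*(G + G))/3 = (-54*G)/3 = -18*G)
q = -178064
(t(1327) + q)*(j(-2073) + 3912843) = (-18*1327 - 178064)*(327/2 + 3912843) = (-23886 - 178064)*(7826013/2) = -201950*7826013/2 = -790231662675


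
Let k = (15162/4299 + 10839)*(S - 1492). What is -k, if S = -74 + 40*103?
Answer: -39682368914/1433 ≈ -2.7692e+7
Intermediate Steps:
S = 4046 (S = -74 + 4120 = 4046)
k = 39682368914/1433 (k = (15162/4299 + 10839)*(4046 - 1492) = (15162*(1/4299) + 10839)*2554 = (5054/1433 + 10839)*2554 = (15537341/1433)*2554 = 39682368914/1433 ≈ 2.7692e+7)
-k = -1*39682368914/1433 = -39682368914/1433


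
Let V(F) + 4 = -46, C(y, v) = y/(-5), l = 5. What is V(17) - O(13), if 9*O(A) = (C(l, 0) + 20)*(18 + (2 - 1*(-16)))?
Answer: -126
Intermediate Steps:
C(y, v) = -y/5 (C(y, v) = y*(-⅕) = -y/5)
O(A) = 76 (O(A) = ((-⅕*5 + 20)*(18 + (2 - 1*(-16))))/9 = ((-1 + 20)*(18 + (2 + 16)))/9 = (19*(18 + 18))/9 = (19*36)/9 = (⅑)*684 = 76)
V(F) = -50 (V(F) = -4 - 46 = -50)
V(17) - O(13) = -50 - 1*76 = -50 - 76 = -126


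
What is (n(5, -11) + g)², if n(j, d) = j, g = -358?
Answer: 124609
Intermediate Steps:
(n(5, -11) + g)² = (5 - 358)² = (-353)² = 124609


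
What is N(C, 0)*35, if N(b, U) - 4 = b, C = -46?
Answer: -1470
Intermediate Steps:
N(b, U) = 4 + b
N(C, 0)*35 = (4 - 46)*35 = -42*35 = -1470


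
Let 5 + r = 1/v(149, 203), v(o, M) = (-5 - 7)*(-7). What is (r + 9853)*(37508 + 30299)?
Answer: 56092188031/84 ≈ 6.6776e+8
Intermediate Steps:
v(o, M) = 84 (v(o, M) = -12*(-7) = 84)
r = -419/84 (r = -5 + 1/84 = -419/84 ≈ -4.9881)
(r + 9853)*(37508 + 30299) = (-419/84 + 9853)*(37508 + 30299) = (827233/84)*67807 = 56092188031/84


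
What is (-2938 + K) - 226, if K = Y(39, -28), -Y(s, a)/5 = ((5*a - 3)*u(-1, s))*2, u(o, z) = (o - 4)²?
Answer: 32586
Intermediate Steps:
u(o, z) = (-4 + o)²
Y(s, a) = 750 - 1250*a (Y(s, a) = -5*(5*a - 3)*(-4 - 1)²*2 = -5*(-3 + 5*a)*(-5)²*2 = -5*(-3 + 5*a)*25*2 = -5*(-75 + 125*a)*2 = -5*(-150 + 250*a) = 750 - 1250*a)
K = 35750 (K = 750 - 1250*(-28) = 750 + 35000 = 35750)
(-2938 + K) - 226 = (-2938 + 35750) - 226 = 32812 - 226 = 32586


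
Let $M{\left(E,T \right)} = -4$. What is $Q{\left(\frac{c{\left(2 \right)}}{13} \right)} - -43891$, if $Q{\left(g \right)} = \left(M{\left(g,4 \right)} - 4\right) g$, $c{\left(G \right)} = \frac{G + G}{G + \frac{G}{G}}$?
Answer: $\frac{1711717}{39} \approx 43890.0$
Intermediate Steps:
$c{\left(G \right)} = \frac{2 G}{1 + G}$ ($c{\left(G \right)} = \frac{2 G}{G + 1} = \frac{2 G}{1 + G}$)
$Q{\left(g \right)} = - 8 g$ ($Q{\left(g \right)} = \left(-4 - 4\right) g = - 8 g$)
$Q{\left(\frac{c{\left(2 \right)}}{13} \right)} - -43891 = - 8 \frac{2 \cdot 2 \frac{1}{1 + 2}}{13} - -43891 = - 8 \cdot 2 \cdot 2 \cdot \frac{1}{3} \cdot \frac{1}{13} + 43891 = - 8 \cdot \frac{4}{3} \cdot \frac{1}{13} + 43891 = \left(-8\right) \frac{4}{39} + 43891 = - \frac{32}{39} + 43891 = \frac{1711717}{39}$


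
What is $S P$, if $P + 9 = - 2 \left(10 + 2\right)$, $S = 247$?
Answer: $-8151$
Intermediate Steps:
$P = -33$ ($P = -9 - 2 \left(10 + 2\right) = -9 - 24 = -33$)
$S P = 247 \left(-33\right) = -8151$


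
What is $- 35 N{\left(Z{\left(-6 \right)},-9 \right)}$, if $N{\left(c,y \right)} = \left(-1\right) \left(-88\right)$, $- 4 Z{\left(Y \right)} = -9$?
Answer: $-3080$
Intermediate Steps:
$Z{\left(Y \right)} = \frac{9}{4}$ ($Z{\left(Y \right)} = \left(- \frac{1}{4}\right) \left(-9\right) = \frac{9}{4}$)
$N{\left(c,y \right)} = 88$
$- 35 N{\left(Z{\left(-6 \right)},-9 \right)} = \left(-35\right) 88 = -3080$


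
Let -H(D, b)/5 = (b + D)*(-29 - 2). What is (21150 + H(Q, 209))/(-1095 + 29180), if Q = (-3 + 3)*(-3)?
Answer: 10709/5617 ≈ 1.9065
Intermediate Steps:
Q = 0 (Q = 0*(-3) = 0)
H(D, b) = 155*D + 155*b (H(D, b) = -5*(b + D)*(-29 - 2) = -5*(D + b)*(-31) = -5*(-31*D - 31*b) = 155*D + 155*b)
(21150 + H(Q, 209))/(-1095 + 29180) = (21150 + (155*0 + 155*209))/(-1095 + 29180) = (21150 + (0 + 32395))/28085 = (21150 + 32395)*(1/28085) = 53545*(1/28085) = 10709/5617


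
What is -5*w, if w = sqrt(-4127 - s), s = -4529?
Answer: -5*sqrt(402) ≈ -100.25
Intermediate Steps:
w = sqrt(402) (w = sqrt(-4127 - 1*(-4529)) = sqrt(-4127 + 4529) = sqrt(402) ≈ 20.050)
-5*w = -5*sqrt(402)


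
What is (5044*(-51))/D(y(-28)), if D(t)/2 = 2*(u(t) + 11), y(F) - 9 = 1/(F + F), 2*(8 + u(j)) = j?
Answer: -7202832/839 ≈ -8585.0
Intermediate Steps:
u(j) = -8 + j/2
y(F) = 9 + 1/(2*F) (y(F) = 9 + 1/(F + F) = 9 + 1/(2*F))
D(t) = 12 + 2*t (D(t) = 2*(2*((-8 + t/2) + 11)) = 2*(2*(3 + t/2)) = 2*(6 + t) = 12 + 2*t)
(5044*(-51))/D(y(-28)) = (5044*(-51))/(12 + 2*(9 + (1/2)/(-28))) = -257244/(12 + 2*(9 + (1/2)*(-1/28))) = -257244/(12 + 2*(9 - 1/56)) = -257244/(12 + 2*(503/56)) = -257244/(12 + 503/28) = -257244/839/28 = -257244*28/839 = -7202832/839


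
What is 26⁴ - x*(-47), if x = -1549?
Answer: 384173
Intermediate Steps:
26⁴ - x*(-47) = 26⁴ - (-1549)*(-47) = 456976 - 1*72803 = 456976 - 72803 = 384173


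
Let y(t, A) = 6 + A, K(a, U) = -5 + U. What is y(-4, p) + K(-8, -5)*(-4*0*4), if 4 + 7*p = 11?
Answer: 7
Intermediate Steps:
p = 1 (p = -4/7 + (⅐)*11 = -4/7 + 11/7 = 1)
y(-4, p) + K(-8, -5)*(-4*0*4) = (6 + 1) + (-5 - 5)*(-4*0*4) = 7 - 0*4 = 7 - 10*0 = 7 + 0 = 7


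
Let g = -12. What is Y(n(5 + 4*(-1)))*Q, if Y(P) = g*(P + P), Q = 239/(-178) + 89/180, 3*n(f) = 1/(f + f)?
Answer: 13589/4005 ≈ 3.3930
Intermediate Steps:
n(f) = 1/(6*f) (n(f) = 1/(3*(f + f)) = 1/(3*((2*f))) = (1/(2*f))/3 = 1/(6*f))
Q = -13589/16020 (Q = 239*(-1/178) + 89*(1/180) = -239/178 + 89/180 = -13589/16020 ≈ -0.84825)
Y(P) = -24*P (Y(P) = -12*(P + P) = -24*P)
Y(n(5 + 4*(-1)))*Q = -4/(5 + 4*(-1))*(-13589/16020) = -4/(5 - 4)*(-13589/16020) = -4/1*(-13589/16020) = -4*(-13589/16020) = 13589/4005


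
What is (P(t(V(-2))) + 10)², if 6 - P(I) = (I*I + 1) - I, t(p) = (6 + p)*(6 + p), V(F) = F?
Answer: 50625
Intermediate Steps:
t(p) = (6 + p)²
P(I) = 5 + I - I² (P(I) = 6 - ((I*I + 1) - I) = 6 - ((I² + 1) - I) = 6 - ((1 + I²) - I) = 6 - (1 + I² - I) = 6 + (-1 + I - I²) = 5 + I - I²)
(P(t(V(-2))) + 10)² = ((5 + (6 - 2)² - ((6 - 2)²)²) + 10)² = ((5 + 4² - (4²)²) + 10)² = ((5 + 16 - 1*16²) + 10)² = ((5 + 16 - 1*256) + 10)² = ((5 + 16 - 256) + 10)² = (-235 + 10)² = (-225)² = 50625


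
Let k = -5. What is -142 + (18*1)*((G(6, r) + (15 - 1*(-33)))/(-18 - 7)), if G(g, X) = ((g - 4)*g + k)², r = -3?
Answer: -5296/25 ≈ -211.84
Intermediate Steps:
G(g, X) = (-5 + g*(-4 + g))² (G(g, X) = ((g - 4)*g - 5)² = ((-4 + g)*g - 5)² = (g*(-4 + g) - 5)² = (-5 + g*(-4 + g))²)
-142 + (18*1)*((G(6, r) + (15 - 1*(-33)))/(-18 - 7)) = -142 + (18*1)*(((5 - 1*6² + 4*6)² + (15 - 1*(-33)))/(-18 - 7)) = -142 + 18*(((5 - 1*36 + 24)² + (15 + 33))/(-25)) = -142 + 18*(((5 - 36 + 24)² + 48)*(-1/25)) = -142 + 18*(((-7)² + 48)*(-1/25)) = -142 + 18*((49 + 48)*(-1/25)) = -142 + 18*(97*(-1/25)) = -142 + 18*(-97/25) = -142 - 1746/25 = -5296/25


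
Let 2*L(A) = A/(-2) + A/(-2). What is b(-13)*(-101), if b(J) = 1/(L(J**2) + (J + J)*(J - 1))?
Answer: -202/559 ≈ -0.36136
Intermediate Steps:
L(A) = -A/2 (L(A) = (A/(-2) + A/(-2))/2 = (A*(-1/2) + A*(-1/2))/2 = (-A/2 - A/2)/2 = (-A)/2 = -A/2)
b(J) = 1/(-J**2/2 + 2*J*(-1 + J)) (b(J) = 1/(-J**2/2 + (J + J)*(J - 1)) = 1/(-J**2/2 + (2*J)*(-1 + J)) = 1/(-J**2/2 + 2*J*(-1 + J)))
b(-13)*(-101) = (2/(-13*(-4 + 3*(-13))))*(-101) = (2*(-1/13)/(-4 - 39))*(-101) = (2*(-1/13)/(-43))*(-101) = (2*(-1/13)*(-1/43))*(-101) = (2/559)*(-101) = -202/559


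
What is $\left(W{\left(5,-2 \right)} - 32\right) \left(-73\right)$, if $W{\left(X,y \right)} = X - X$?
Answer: $2336$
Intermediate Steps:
$W{\left(X,y \right)} = 0$
$\left(W{\left(5,-2 \right)} - 32\right) \left(-73\right) = \left(0 - 32\right) \left(-73\right) = \left(-32\right) \left(-73\right) = 2336$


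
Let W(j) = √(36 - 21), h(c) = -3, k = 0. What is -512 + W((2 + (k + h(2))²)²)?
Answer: -512 + √15 ≈ -508.13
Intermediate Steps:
W(j) = √15
-512 + W((2 + (k + h(2))²)²) = -512 + √15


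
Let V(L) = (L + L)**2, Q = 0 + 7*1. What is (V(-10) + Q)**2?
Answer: 165649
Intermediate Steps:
Q = 7 (Q = 0 + 7 = 7)
V(L) = 4*L**2 (V(L) = (2*L)**2 = 4*L**2)
(V(-10) + Q)**2 = (4*(-10)**2 + 7)**2 = (4*100 + 7)**2 = (400 + 7)**2 = 407**2 = 165649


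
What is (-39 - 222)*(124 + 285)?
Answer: -106749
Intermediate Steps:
(-39 - 222)*(124 + 285) = -261*409 = -106749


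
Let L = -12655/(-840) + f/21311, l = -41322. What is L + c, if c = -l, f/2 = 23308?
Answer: 148004777485/3580248 ≈ 41339.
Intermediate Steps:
f = 46616 (f = 2*23308 = 46616)
c = 41322 (c = -1*(-41322) = 41322)
L = 61769629/3580248 (L = -12655/(-840) + 46616/21311 = -12655*(-1/840) + 46616*(1/21311) = 2531/168 + 46616/21311 = 61769629/3580248 ≈ 17.253)
L + c = 61769629/3580248 + 41322 = 148004777485/3580248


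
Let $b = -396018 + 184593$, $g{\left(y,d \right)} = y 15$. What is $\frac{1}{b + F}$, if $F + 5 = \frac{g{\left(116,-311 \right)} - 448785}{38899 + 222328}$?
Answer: $- \frac{261227}{55231671655} \approx -4.7297 \cdot 10^{-6}$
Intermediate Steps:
$g{\left(y,d \right)} = 15 y$
$b = -211425$
$F = - \frac{1753180}{261227}$ ($F = -5 + \frac{15 \cdot 116 - 448785}{38899 + 222328} = -5 + \frac{1740 - 448785}{261227} = -5 - \frac{447045}{261227} = - \frac{1753180}{261227} \approx -6.7113$)
$\frac{1}{b + F} = \frac{1}{-211425 - \frac{1753180}{261227}} = \frac{1}{- \frac{55231671655}{261227}} = - \frac{261227}{55231671655}$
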